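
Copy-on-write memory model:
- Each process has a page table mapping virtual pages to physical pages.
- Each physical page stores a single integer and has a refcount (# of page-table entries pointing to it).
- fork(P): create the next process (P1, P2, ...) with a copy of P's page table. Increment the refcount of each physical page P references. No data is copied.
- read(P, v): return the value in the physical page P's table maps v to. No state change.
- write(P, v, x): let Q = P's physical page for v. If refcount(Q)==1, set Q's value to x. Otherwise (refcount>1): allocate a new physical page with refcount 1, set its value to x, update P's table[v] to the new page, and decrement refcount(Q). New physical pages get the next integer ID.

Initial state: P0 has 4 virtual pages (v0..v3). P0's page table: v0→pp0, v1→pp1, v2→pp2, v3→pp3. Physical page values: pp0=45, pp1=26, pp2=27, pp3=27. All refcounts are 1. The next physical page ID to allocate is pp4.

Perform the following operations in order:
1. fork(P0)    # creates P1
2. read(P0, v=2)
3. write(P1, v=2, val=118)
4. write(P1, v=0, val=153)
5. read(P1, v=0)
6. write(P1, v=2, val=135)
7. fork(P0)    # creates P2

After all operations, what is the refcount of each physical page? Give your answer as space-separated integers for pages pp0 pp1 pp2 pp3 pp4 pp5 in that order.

Op 1: fork(P0) -> P1. 4 ppages; refcounts: pp0:2 pp1:2 pp2:2 pp3:2
Op 2: read(P0, v2) -> 27. No state change.
Op 3: write(P1, v2, 118). refcount(pp2)=2>1 -> COPY to pp4. 5 ppages; refcounts: pp0:2 pp1:2 pp2:1 pp3:2 pp4:1
Op 4: write(P1, v0, 153). refcount(pp0)=2>1 -> COPY to pp5. 6 ppages; refcounts: pp0:1 pp1:2 pp2:1 pp3:2 pp4:1 pp5:1
Op 5: read(P1, v0) -> 153. No state change.
Op 6: write(P1, v2, 135). refcount(pp4)=1 -> write in place. 6 ppages; refcounts: pp0:1 pp1:2 pp2:1 pp3:2 pp4:1 pp5:1
Op 7: fork(P0) -> P2. 6 ppages; refcounts: pp0:2 pp1:3 pp2:2 pp3:3 pp4:1 pp5:1

Answer: 2 3 2 3 1 1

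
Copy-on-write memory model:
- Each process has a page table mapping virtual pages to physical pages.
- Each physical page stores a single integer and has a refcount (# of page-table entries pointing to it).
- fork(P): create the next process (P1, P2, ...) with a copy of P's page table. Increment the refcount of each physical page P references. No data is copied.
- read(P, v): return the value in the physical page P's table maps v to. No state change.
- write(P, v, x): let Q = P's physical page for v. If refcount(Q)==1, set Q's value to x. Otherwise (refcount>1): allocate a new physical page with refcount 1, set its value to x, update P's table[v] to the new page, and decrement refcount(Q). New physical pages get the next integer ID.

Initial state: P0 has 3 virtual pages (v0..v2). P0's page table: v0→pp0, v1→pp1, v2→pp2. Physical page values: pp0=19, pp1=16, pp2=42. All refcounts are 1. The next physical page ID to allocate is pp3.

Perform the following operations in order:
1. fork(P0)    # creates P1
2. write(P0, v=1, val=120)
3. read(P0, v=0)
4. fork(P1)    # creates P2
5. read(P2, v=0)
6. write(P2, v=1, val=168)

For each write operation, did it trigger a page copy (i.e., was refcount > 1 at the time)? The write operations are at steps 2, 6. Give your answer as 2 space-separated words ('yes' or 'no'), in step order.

Op 1: fork(P0) -> P1. 3 ppages; refcounts: pp0:2 pp1:2 pp2:2
Op 2: write(P0, v1, 120). refcount(pp1)=2>1 -> COPY to pp3. 4 ppages; refcounts: pp0:2 pp1:1 pp2:2 pp3:1
Op 3: read(P0, v0) -> 19. No state change.
Op 4: fork(P1) -> P2. 4 ppages; refcounts: pp0:3 pp1:2 pp2:3 pp3:1
Op 5: read(P2, v0) -> 19. No state change.
Op 6: write(P2, v1, 168). refcount(pp1)=2>1 -> COPY to pp4. 5 ppages; refcounts: pp0:3 pp1:1 pp2:3 pp3:1 pp4:1

yes yes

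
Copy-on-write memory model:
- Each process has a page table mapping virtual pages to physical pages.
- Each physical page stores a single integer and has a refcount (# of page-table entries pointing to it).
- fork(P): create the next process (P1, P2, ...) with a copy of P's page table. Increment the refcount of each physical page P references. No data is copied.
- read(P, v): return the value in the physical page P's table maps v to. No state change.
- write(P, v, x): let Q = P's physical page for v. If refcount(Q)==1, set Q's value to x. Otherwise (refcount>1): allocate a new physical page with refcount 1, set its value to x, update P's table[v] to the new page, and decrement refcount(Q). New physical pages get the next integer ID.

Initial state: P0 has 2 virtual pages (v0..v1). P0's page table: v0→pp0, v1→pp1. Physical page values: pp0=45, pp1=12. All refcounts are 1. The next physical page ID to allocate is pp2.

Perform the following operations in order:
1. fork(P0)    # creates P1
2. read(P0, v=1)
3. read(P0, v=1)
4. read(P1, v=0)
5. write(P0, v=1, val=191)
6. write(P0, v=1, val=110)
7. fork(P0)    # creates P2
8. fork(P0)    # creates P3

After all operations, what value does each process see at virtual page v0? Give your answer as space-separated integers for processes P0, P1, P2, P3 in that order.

Answer: 45 45 45 45

Derivation:
Op 1: fork(P0) -> P1. 2 ppages; refcounts: pp0:2 pp1:2
Op 2: read(P0, v1) -> 12. No state change.
Op 3: read(P0, v1) -> 12. No state change.
Op 4: read(P1, v0) -> 45. No state change.
Op 5: write(P0, v1, 191). refcount(pp1)=2>1 -> COPY to pp2. 3 ppages; refcounts: pp0:2 pp1:1 pp2:1
Op 6: write(P0, v1, 110). refcount(pp2)=1 -> write in place. 3 ppages; refcounts: pp0:2 pp1:1 pp2:1
Op 7: fork(P0) -> P2. 3 ppages; refcounts: pp0:3 pp1:1 pp2:2
Op 8: fork(P0) -> P3. 3 ppages; refcounts: pp0:4 pp1:1 pp2:3
P0: v0 -> pp0 = 45
P1: v0 -> pp0 = 45
P2: v0 -> pp0 = 45
P3: v0 -> pp0 = 45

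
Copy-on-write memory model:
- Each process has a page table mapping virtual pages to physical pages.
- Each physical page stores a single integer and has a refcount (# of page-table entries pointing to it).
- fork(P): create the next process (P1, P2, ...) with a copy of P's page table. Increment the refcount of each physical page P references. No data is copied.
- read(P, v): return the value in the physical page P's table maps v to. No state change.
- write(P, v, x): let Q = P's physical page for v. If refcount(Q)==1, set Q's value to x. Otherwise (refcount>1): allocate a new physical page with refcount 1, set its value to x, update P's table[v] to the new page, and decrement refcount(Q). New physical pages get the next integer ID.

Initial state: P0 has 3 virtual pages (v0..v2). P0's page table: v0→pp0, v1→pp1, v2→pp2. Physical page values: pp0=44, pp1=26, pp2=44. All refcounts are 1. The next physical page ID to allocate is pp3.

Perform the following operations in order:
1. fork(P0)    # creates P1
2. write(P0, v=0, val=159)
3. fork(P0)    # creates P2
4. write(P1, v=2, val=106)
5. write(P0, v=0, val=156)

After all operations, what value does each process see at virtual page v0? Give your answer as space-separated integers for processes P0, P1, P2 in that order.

Answer: 156 44 159

Derivation:
Op 1: fork(P0) -> P1. 3 ppages; refcounts: pp0:2 pp1:2 pp2:2
Op 2: write(P0, v0, 159). refcount(pp0)=2>1 -> COPY to pp3. 4 ppages; refcounts: pp0:1 pp1:2 pp2:2 pp3:1
Op 3: fork(P0) -> P2. 4 ppages; refcounts: pp0:1 pp1:3 pp2:3 pp3:2
Op 4: write(P1, v2, 106). refcount(pp2)=3>1 -> COPY to pp4. 5 ppages; refcounts: pp0:1 pp1:3 pp2:2 pp3:2 pp4:1
Op 5: write(P0, v0, 156). refcount(pp3)=2>1 -> COPY to pp5. 6 ppages; refcounts: pp0:1 pp1:3 pp2:2 pp3:1 pp4:1 pp5:1
P0: v0 -> pp5 = 156
P1: v0 -> pp0 = 44
P2: v0 -> pp3 = 159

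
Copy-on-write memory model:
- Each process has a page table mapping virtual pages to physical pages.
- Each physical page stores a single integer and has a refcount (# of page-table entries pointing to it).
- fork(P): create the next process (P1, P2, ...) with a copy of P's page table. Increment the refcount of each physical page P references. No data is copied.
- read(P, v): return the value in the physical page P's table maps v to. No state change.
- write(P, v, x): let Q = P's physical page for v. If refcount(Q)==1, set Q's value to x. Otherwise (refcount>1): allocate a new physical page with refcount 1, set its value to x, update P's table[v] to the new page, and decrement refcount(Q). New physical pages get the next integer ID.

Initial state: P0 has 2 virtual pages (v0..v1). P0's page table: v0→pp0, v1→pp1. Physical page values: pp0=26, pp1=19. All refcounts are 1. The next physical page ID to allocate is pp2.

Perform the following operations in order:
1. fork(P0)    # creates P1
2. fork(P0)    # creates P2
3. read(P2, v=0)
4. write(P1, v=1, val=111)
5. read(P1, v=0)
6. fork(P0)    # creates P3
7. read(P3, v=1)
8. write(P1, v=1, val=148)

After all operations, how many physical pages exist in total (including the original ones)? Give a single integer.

Op 1: fork(P0) -> P1. 2 ppages; refcounts: pp0:2 pp1:2
Op 2: fork(P0) -> P2. 2 ppages; refcounts: pp0:3 pp1:3
Op 3: read(P2, v0) -> 26. No state change.
Op 4: write(P1, v1, 111). refcount(pp1)=3>1 -> COPY to pp2. 3 ppages; refcounts: pp0:3 pp1:2 pp2:1
Op 5: read(P1, v0) -> 26. No state change.
Op 6: fork(P0) -> P3. 3 ppages; refcounts: pp0:4 pp1:3 pp2:1
Op 7: read(P3, v1) -> 19. No state change.
Op 8: write(P1, v1, 148). refcount(pp2)=1 -> write in place. 3 ppages; refcounts: pp0:4 pp1:3 pp2:1

Answer: 3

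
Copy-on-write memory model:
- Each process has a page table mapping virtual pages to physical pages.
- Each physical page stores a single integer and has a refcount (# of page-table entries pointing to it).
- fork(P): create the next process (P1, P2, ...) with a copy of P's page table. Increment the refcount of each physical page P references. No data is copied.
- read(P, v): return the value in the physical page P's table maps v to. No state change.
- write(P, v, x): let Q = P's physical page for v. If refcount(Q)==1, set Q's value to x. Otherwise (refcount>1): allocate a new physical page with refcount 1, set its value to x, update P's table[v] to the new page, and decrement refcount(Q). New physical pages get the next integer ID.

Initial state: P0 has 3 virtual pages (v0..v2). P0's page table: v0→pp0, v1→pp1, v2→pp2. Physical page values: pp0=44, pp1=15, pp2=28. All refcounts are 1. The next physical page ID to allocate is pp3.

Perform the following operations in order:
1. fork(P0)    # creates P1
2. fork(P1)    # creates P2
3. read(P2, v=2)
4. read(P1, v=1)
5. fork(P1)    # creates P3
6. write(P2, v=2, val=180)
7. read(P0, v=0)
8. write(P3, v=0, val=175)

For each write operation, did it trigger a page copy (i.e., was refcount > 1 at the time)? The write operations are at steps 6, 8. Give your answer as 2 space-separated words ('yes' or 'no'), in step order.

Op 1: fork(P0) -> P1. 3 ppages; refcounts: pp0:2 pp1:2 pp2:2
Op 2: fork(P1) -> P2. 3 ppages; refcounts: pp0:3 pp1:3 pp2:3
Op 3: read(P2, v2) -> 28. No state change.
Op 4: read(P1, v1) -> 15. No state change.
Op 5: fork(P1) -> P3. 3 ppages; refcounts: pp0:4 pp1:4 pp2:4
Op 6: write(P2, v2, 180). refcount(pp2)=4>1 -> COPY to pp3. 4 ppages; refcounts: pp0:4 pp1:4 pp2:3 pp3:1
Op 7: read(P0, v0) -> 44. No state change.
Op 8: write(P3, v0, 175). refcount(pp0)=4>1 -> COPY to pp4. 5 ppages; refcounts: pp0:3 pp1:4 pp2:3 pp3:1 pp4:1

yes yes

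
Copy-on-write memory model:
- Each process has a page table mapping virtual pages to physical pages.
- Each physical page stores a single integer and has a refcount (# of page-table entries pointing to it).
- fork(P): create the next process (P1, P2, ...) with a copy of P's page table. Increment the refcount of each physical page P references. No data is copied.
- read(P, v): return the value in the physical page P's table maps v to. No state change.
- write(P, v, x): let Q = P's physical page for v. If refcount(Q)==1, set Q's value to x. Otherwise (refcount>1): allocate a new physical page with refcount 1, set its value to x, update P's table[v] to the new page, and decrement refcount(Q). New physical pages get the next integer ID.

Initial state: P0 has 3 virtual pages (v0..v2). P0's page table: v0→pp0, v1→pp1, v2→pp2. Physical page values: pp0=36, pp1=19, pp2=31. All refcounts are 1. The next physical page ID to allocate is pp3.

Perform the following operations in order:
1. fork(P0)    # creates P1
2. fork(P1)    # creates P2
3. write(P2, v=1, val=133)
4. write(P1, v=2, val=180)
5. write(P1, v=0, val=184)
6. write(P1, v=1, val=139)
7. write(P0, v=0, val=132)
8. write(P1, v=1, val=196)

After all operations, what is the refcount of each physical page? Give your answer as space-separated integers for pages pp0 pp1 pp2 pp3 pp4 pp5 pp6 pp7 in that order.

Op 1: fork(P0) -> P1. 3 ppages; refcounts: pp0:2 pp1:2 pp2:2
Op 2: fork(P1) -> P2. 3 ppages; refcounts: pp0:3 pp1:3 pp2:3
Op 3: write(P2, v1, 133). refcount(pp1)=3>1 -> COPY to pp3. 4 ppages; refcounts: pp0:3 pp1:2 pp2:3 pp3:1
Op 4: write(P1, v2, 180). refcount(pp2)=3>1 -> COPY to pp4. 5 ppages; refcounts: pp0:3 pp1:2 pp2:2 pp3:1 pp4:1
Op 5: write(P1, v0, 184). refcount(pp0)=3>1 -> COPY to pp5. 6 ppages; refcounts: pp0:2 pp1:2 pp2:2 pp3:1 pp4:1 pp5:1
Op 6: write(P1, v1, 139). refcount(pp1)=2>1 -> COPY to pp6. 7 ppages; refcounts: pp0:2 pp1:1 pp2:2 pp3:1 pp4:1 pp5:1 pp6:1
Op 7: write(P0, v0, 132). refcount(pp0)=2>1 -> COPY to pp7. 8 ppages; refcounts: pp0:1 pp1:1 pp2:2 pp3:1 pp4:1 pp5:1 pp6:1 pp7:1
Op 8: write(P1, v1, 196). refcount(pp6)=1 -> write in place. 8 ppages; refcounts: pp0:1 pp1:1 pp2:2 pp3:1 pp4:1 pp5:1 pp6:1 pp7:1

Answer: 1 1 2 1 1 1 1 1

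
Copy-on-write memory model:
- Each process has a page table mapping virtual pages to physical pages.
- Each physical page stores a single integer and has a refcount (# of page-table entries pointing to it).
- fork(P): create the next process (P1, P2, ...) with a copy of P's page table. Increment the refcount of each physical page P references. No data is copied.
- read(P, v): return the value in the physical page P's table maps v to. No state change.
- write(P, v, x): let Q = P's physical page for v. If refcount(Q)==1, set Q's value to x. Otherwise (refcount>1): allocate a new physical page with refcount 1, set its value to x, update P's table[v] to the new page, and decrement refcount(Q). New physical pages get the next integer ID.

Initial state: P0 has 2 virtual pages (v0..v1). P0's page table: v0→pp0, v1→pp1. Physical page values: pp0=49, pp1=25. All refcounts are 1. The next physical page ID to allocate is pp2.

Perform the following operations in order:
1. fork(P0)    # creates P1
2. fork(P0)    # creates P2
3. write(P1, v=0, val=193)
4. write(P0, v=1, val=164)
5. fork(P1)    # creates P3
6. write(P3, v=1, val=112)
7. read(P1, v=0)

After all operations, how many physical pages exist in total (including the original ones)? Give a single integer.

Op 1: fork(P0) -> P1. 2 ppages; refcounts: pp0:2 pp1:2
Op 2: fork(P0) -> P2. 2 ppages; refcounts: pp0:3 pp1:3
Op 3: write(P1, v0, 193). refcount(pp0)=3>1 -> COPY to pp2. 3 ppages; refcounts: pp0:2 pp1:3 pp2:1
Op 4: write(P0, v1, 164). refcount(pp1)=3>1 -> COPY to pp3. 4 ppages; refcounts: pp0:2 pp1:2 pp2:1 pp3:1
Op 5: fork(P1) -> P3. 4 ppages; refcounts: pp0:2 pp1:3 pp2:2 pp3:1
Op 6: write(P3, v1, 112). refcount(pp1)=3>1 -> COPY to pp4. 5 ppages; refcounts: pp0:2 pp1:2 pp2:2 pp3:1 pp4:1
Op 7: read(P1, v0) -> 193. No state change.

Answer: 5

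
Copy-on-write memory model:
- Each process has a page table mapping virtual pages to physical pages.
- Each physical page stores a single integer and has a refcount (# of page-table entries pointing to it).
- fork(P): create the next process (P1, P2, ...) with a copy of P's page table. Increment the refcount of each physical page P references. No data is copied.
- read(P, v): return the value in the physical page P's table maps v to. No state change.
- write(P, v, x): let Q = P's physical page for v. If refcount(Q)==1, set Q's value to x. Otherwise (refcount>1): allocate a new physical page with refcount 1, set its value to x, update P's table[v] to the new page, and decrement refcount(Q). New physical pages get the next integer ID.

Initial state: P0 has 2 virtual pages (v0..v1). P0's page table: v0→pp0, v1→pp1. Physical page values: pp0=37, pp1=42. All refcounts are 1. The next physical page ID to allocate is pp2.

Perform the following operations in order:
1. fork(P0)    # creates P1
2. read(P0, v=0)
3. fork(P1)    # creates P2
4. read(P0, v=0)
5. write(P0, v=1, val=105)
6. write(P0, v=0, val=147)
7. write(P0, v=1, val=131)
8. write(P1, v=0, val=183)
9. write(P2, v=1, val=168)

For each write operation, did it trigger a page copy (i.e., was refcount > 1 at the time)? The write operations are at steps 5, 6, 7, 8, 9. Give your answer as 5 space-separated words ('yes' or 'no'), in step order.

Op 1: fork(P0) -> P1. 2 ppages; refcounts: pp0:2 pp1:2
Op 2: read(P0, v0) -> 37. No state change.
Op 3: fork(P1) -> P2. 2 ppages; refcounts: pp0:3 pp1:3
Op 4: read(P0, v0) -> 37. No state change.
Op 5: write(P0, v1, 105). refcount(pp1)=3>1 -> COPY to pp2. 3 ppages; refcounts: pp0:3 pp1:2 pp2:1
Op 6: write(P0, v0, 147). refcount(pp0)=3>1 -> COPY to pp3. 4 ppages; refcounts: pp0:2 pp1:2 pp2:1 pp3:1
Op 7: write(P0, v1, 131). refcount(pp2)=1 -> write in place. 4 ppages; refcounts: pp0:2 pp1:2 pp2:1 pp3:1
Op 8: write(P1, v0, 183). refcount(pp0)=2>1 -> COPY to pp4. 5 ppages; refcounts: pp0:1 pp1:2 pp2:1 pp3:1 pp4:1
Op 9: write(P2, v1, 168). refcount(pp1)=2>1 -> COPY to pp5. 6 ppages; refcounts: pp0:1 pp1:1 pp2:1 pp3:1 pp4:1 pp5:1

yes yes no yes yes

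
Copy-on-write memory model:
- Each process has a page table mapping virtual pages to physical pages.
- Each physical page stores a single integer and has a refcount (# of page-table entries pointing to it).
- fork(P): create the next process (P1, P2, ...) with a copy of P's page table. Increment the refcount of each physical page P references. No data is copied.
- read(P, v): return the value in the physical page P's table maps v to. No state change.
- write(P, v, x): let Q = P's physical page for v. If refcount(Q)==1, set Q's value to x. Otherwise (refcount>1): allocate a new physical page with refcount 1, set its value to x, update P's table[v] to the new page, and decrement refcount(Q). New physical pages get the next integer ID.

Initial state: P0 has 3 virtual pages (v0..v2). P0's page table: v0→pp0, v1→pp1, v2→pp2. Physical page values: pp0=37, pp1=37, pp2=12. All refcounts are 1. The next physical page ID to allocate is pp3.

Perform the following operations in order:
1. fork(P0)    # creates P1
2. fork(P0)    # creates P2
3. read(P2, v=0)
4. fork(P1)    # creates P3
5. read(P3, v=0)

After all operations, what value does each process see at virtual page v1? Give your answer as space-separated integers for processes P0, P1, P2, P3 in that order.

Op 1: fork(P0) -> P1. 3 ppages; refcounts: pp0:2 pp1:2 pp2:2
Op 2: fork(P0) -> P2. 3 ppages; refcounts: pp0:3 pp1:3 pp2:3
Op 3: read(P2, v0) -> 37. No state change.
Op 4: fork(P1) -> P3. 3 ppages; refcounts: pp0:4 pp1:4 pp2:4
Op 5: read(P3, v0) -> 37. No state change.
P0: v1 -> pp1 = 37
P1: v1 -> pp1 = 37
P2: v1 -> pp1 = 37
P3: v1 -> pp1 = 37

Answer: 37 37 37 37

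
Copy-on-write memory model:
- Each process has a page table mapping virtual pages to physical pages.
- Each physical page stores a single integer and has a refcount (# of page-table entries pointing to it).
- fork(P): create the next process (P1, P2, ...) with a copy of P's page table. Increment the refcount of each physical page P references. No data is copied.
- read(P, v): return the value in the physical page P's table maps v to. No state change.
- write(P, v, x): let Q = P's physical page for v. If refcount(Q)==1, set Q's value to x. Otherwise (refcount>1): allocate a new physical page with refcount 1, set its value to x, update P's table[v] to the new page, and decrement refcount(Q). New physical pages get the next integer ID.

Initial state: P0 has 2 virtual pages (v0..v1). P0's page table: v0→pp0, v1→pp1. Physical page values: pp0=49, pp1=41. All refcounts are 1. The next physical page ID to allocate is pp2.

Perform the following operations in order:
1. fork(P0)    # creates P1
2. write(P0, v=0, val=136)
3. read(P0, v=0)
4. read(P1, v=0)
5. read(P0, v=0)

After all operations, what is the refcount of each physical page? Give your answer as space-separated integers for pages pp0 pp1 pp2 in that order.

Answer: 1 2 1

Derivation:
Op 1: fork(P0) -> P1. 2 ppages; refcounts: pp0:2 pp1:2
Op 2: write(P0, v0, 136). refcount(pp0)=2>1 -> COPY to pp2. 3 ppages; refcounts: pp0:1 pp1:2 pp2:1
Op 3: read(P0, v0) -> 136. No state change.
Op 4: read(P1, v0) -> 49. No state change.
Op 5: read(P0, v0) -> 136. No state change.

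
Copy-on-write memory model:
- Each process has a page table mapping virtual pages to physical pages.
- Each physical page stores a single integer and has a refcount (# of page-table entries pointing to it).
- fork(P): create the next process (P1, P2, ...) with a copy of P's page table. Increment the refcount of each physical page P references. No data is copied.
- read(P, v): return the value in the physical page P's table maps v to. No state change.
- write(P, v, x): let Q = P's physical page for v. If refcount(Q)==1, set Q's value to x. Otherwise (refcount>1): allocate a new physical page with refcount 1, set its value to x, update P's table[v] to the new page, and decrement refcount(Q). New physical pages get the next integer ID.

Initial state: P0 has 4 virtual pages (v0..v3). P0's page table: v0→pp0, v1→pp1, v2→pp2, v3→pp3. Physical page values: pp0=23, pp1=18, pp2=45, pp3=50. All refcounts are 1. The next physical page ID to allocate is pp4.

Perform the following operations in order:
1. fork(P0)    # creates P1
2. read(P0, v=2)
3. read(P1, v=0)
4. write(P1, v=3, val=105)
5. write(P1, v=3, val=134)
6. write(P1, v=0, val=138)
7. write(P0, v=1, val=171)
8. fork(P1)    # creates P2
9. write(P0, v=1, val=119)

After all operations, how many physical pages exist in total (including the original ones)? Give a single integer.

Answer: 7

Derivation:
Op 1: fork(P0) -> P1. 4 ppages; refcounts: pp0:2 pp1:2 pp2:2 pp3:2
Op 2: read(P0, v2) -> 45. No state change.
Op 3: read(P1, v0) -> 23. No state change.
Op 4: write(P1, v3, 105). refcount(pp3)=2>1 -> COPY to pp4. 5 ppages; refcounts: pp0:2 pp1:2 pp2:2 pp3:1 pp4:1
Op 5: write(P1, v3, 134). refcount(pp4)=1 -> write in place. 5 ppages; refcounts: pp0:2 pp1:2 pp2:2 pp3:1 pp4:1
Op 6: write(P1, v0, 138). refcount(pp0)=2>1 -> COPY to pp5. 6 ppages; refcounts: pp0:1 pp1:2 pp2:2 pp3:1 pp4:1 pp5:1
Op 7: write(P0, v1, 171). refcount(pp1)=2>1 -> COPY to pp6. 7 ppages; refcounts: pp0:1 pp1:1 pp2:2 pp3:1 pp4:1 pp5:1 pp6:1
Op 8: fork(P1) -> P2. 7 ppages; refcounts: pp0:1 pp1:2 pp2:3 pp3:1 pp4:2 pp5:2 pp6:1
Op 9: write(P0, v1, 119). refcount(pp6)=1 -> write in place. 7 ppages; refcounts: pp0:1 pp1:2 pp2:3 pp3:1 pp4:2 pp5:2 pp6:1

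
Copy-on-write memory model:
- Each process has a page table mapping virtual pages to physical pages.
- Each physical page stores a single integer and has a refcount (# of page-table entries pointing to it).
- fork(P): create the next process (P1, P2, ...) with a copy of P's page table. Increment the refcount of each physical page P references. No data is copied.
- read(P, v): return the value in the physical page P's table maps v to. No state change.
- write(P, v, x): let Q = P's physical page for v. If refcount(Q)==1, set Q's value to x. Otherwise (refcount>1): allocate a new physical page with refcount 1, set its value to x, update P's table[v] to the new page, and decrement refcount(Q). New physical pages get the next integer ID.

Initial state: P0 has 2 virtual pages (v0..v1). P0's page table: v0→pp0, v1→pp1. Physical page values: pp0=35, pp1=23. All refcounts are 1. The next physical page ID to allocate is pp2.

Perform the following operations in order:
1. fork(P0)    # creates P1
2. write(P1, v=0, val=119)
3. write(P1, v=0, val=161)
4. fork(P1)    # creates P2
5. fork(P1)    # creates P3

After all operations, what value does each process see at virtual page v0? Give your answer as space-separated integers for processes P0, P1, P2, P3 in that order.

Answer: 35 161 161 161

Derivation:
Op 1: fork(P0) -> P1. 2 ppages; refcounts: pp0:2 pp1:2
Op 2: write(P1, v0, 119). refcount(pp0)=2>1 -> COPY to pp2. 3 ppages; refcounts: pp0:1 pp1:2 pp2:1
Op 3: write(P1, v0, 161). refcount(pp2)=1 -> write in place. 3 ppages; refcounts: pp0:1 pp1:2 pp2:1
Op 4: fork(P1) -> P2. 3 ppages; refcounts: pp0:1 pp1:3 pp2:2
Op 5: fork(P1) -> P3. 3 ppages; refcounts: pp0:1 pp1:4 pp2:3
P0: v0 -> pp0 = 35
P1: v0 -> pp2 = 161
P2: v0 -> pp2 = 161
P3: v0 -> pp2 = 161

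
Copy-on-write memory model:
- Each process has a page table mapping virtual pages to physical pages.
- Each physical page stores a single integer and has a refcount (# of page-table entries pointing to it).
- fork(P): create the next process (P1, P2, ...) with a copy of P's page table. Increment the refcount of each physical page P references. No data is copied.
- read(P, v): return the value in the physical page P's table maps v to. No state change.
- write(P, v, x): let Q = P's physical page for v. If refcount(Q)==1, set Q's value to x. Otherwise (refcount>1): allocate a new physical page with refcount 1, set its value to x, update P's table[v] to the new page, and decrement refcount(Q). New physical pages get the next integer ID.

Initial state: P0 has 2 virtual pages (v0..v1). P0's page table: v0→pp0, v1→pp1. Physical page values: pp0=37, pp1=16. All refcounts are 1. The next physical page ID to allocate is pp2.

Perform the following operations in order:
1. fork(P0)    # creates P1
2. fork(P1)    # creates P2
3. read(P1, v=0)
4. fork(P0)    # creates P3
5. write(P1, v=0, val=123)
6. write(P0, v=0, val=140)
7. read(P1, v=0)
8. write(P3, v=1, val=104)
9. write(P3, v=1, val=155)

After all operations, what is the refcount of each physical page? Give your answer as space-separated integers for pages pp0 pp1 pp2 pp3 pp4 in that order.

Op 1: fork(P0) -> P1. 2 ppages; refcounts: pp0:2 pp1:2
Op 2: fork(P1) -> P2. 2 ppages; refcounts: pp0:3 pp1:3
Op 3: read(P1, v0) -> 37. No state change.
Op 4: fork(P0) -> P3. 2 ppages; refcounts: pp0:4 pp1:4
Op 5: write(P1, v0, 123). refcount(pp0)=4>1 -> COPY to pp2. 3 ppages; refcounts: pp0:3 pp1:4 pp2:1
Op 6: write(P0, v0, 140). refcount(pp0)=3>1 -> COPY to pp3. 4 ppages; refcounts: pp0:2 pp1:4 pp2:1 pp3:1
Op 7: read(P1, v0) -> 123. No state change.
Op 8: write(P3, v1, 104). refcount(pp1)=4>1 -> COPY to pp4. 5 ppages; refcounts: pp0:2 pp1:3 pp2:1 pp3:1 pp4:1
Op 9: write(P3, v1, 155). refcount(pp4)=1 -> write in place. 5 ppages; refcounts: pp0:2 pp1:3 pp2:1 pp3:1 pp4:1

Answer: 2 3 1 1 1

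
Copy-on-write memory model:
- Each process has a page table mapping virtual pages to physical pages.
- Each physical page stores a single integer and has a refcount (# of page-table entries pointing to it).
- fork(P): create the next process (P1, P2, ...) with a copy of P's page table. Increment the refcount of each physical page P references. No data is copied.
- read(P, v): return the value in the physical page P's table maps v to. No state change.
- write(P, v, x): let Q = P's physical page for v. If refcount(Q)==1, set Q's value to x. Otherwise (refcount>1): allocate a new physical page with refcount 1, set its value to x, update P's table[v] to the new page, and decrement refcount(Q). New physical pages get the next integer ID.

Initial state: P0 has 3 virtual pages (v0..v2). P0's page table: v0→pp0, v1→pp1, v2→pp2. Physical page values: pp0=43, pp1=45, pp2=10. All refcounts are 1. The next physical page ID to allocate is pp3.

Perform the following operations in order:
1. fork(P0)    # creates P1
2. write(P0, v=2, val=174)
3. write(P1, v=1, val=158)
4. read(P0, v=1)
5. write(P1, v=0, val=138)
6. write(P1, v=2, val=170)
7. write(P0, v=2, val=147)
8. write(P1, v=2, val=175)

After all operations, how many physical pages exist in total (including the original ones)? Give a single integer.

Op 1: fork(P0) -> P1. 3 ppages; refcounts: pp0:2 pp1:2 pp2:2
Op 2: write(P0, v2, 174). refcount(pp2)=2>1 -> COPY to pp3. 4 ppages; refcounts: pp0:2 pp1:2 pp2:1 pp3:1
Op 3: write(P1, v1, 158). refcount(pp1)=2>1 -> COPY to pp4. 5 ppages; refcounts: pp0:2 pp1:1 pp2:1 pp3:1 pp4:1
Op 4: read(P0, v1) -> 45. No state change.
Op 5: write(P1, v0, 138). refcount(pp0)=2>1 -> COPY to pp5. 6 ppages; refcounts: pp0:1 pp1:1 pp2:1 pp3:1 pp4:1 pp5:1
Op 6: write(P1, v2, 170). refcount(pp2)=1 -> write in place. 6 ppages; refcounts: pp0:1 pp1:1 pp2:1 pp3:1 pp4:1 pp5:1
Op 7: write(P0, v2, 147). refcount(pp3)=1 -> write in place. 6 ppages; refcounts: pp0:1 pp1:1 pp2:1 pp3:1 pp4:1 pp5:1
Op 8: write(P1, v2, 175). refcount(pp2)=1 -> write in place. 6 ppages; refcounts: pp0:1 pp1:1 pp2:1 pp3:1 pp4:1 pp5:1

Answer: 6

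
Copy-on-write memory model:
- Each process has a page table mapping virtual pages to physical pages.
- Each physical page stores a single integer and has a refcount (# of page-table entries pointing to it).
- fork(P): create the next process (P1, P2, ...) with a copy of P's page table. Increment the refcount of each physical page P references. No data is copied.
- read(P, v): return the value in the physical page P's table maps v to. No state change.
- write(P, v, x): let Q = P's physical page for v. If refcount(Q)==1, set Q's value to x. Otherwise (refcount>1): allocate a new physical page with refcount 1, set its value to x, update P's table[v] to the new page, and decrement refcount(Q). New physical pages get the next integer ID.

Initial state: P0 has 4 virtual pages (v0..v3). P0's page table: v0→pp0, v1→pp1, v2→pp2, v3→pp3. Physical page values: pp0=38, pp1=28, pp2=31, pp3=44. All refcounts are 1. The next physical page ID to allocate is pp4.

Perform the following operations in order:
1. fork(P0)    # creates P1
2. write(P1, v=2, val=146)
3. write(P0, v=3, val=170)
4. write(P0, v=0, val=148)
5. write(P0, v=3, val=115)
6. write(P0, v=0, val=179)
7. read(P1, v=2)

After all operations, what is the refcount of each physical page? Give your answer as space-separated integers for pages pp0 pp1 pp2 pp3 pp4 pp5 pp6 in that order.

Answer: 1 2 1 1 1 1 1

Derivation:
Op 1: fork(P0) -> P1. 4 ppages; refcounts: pp0:2 pp1:2 pp2:2 pp3:2
Op 2: write(P1, v2, 146). refcount(pp2)=2>1 -> COPY to pp4. 5 ppages; refcounts: pp0:2 pp1:2 pp2:1 pp3:2 pp4:1
Op 3: write(P0, v3, 170). refcount(pp3)=2>1 -> COPY to pp5. 6 ppages; refcounts: pp0:2 pp1:2 pp2:1 pp3:1 pp4:1 pp5:1
Op 4: write(P0, v0, 148). refcount(pp0)=2>1 -> COPY to pp6. 7 ppages; refcounts: pp0:1 pp1:2 pp2:1 pp3:1 pp4:1 pp5:1 pp6:1
Op 5: write(P0, v3, 115). refcount(pp5)=1 -> write in place. 7 ppages; refcounts: pp0:1 pp1:2 pp2:1 pp3:1 pp4:1 pp5:1 pp6:1
Op 6: write(P0, v0, 179). refcount(pp6)=1 -> write in place. 7 ppages; refcounts: pp0:1 pp1:2 pp2:1 pp3:1 pp4:1 pp5:1 pp6:1
Op 7: read(P1, v2) -> 146. No state change.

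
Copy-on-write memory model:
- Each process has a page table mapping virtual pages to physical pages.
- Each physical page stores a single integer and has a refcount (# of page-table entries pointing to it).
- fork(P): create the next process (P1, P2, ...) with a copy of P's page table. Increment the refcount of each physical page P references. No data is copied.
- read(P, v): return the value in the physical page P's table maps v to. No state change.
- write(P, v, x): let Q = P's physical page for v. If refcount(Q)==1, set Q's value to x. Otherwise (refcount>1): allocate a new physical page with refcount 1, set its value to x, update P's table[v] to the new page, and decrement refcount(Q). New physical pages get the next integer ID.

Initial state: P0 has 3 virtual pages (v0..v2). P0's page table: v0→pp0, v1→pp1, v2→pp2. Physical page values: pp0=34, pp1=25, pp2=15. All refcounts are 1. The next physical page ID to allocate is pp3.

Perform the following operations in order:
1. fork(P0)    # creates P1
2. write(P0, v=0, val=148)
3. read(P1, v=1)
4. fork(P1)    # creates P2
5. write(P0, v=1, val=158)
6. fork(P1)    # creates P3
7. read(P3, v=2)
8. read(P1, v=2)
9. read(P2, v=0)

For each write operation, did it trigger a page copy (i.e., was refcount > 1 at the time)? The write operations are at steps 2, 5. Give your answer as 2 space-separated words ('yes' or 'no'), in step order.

Op 1: fork(P0) -> P1. 3 ppages; refcounts: pp0:2 pp1:2 pp2:2
Op 2: write(P0, v0, 148). refcount(pp0)=2>1 -> COPY to pp3. 4 ppages; refcounts: pp0:1 pp1:2 pp2:2 pp3:1
Op 3: read(P1, v1) -> 25. No state change.
Op 4: fork(P1) -> P2. 4 ppages; refcounts: pp0:2 pp1:3 pp2:3 pp3:1
Op 5: write(P0, v1, 158). refcount(pp1)=3>1 -> COPY to pp4. 5 ppages; refcounts: pp0:2 pp1:2 pp2:3 pp3:1 pp4:1
Op 6: fork(P1) -> P3. 5 ppages; refcounts: pp0:3 pp1:3 pp2:4 pp3:1 pp4:1
Op 7: read(P3, v2) -> 15. No state change.
Op 8: read(P1, v2) -> 15. No state change.
Op 9: read(P2, v0) -> 34. No state change.

yes yes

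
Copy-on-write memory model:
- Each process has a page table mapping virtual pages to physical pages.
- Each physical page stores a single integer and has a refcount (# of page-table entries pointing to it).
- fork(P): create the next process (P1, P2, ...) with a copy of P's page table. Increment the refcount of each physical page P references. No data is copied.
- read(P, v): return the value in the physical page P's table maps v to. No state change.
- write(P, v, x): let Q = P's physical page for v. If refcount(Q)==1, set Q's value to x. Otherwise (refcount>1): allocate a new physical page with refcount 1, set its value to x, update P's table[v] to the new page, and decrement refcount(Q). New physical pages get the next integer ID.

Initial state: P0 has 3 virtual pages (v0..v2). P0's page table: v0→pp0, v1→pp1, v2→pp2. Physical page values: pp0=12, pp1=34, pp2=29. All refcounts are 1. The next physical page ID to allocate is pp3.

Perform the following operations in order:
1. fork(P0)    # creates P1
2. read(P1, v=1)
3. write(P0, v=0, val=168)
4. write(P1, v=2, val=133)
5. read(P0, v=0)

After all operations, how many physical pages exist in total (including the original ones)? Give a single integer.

Answer: 5

Derivation:
Op 1: fork(P0) -> P1. 3 ppages; refcounts: pp0:2 pp1:2 pp2:2
Op 2: read(P1, v1) -> 34. No state change.
Op 3: write(P0, v0, 168). refcount(pp0)=2>1 -> COPY to pp3. 4 ppages; refcounts: pp0:1 pp1:2 pp2:2 pp3:1
Op 4: write(P1, v2, 133). refcount(pp2)=2>1 -> COPY to pp4. 5 ppages; refcounts: pp0:1 pp1:2 pp2:1 pp3:1 pp4:1
Op 5: read(P0, v0) -> 168. No state change.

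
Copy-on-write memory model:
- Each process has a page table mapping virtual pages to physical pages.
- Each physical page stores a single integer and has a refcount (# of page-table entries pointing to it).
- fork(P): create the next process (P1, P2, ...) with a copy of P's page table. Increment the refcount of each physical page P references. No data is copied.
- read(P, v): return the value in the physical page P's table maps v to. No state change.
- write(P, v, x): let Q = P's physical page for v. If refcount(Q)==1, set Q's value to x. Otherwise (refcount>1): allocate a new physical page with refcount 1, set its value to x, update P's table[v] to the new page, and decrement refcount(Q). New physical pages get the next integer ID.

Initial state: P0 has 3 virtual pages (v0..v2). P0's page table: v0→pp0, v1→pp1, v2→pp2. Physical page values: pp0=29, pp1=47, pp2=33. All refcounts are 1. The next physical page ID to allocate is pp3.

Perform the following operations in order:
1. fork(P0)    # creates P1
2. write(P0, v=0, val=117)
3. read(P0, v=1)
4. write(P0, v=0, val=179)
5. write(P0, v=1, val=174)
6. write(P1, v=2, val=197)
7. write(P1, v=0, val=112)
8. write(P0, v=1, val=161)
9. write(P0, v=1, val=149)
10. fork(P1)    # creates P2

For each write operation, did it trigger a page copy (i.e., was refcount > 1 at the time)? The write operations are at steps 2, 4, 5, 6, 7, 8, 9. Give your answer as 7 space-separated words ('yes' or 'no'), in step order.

Op 1: fork(P0) -> P1. 3 ppages; refcounts: pp0:2 pp1:2 pp2:2
Op 2: write(P0, v0, 117). refcount(pp0)=2>1 -> COPY to pp3. 4 ppages; refcounts: pp0:1 pp1:2 pp2:2 pp3:1
Op 3: read(P0, v1) -> 47. No state change.
Op 4: write(P0, v0, 179). refcount(pp3)=1 -> write in place. 4 ppages; refcounts: pp0:1 pp1:2 pp2:2 pp3:1
Op 5: write(P0, v1, 174). refcount(pp1)=2>1 -> COPY to pp4. 5 ppages; refcounts: pp0:1 pp1:1 pp2:2 pp3:1 pp4:1
Op 6: write(P1, v2, 197). refcount(pp2)=2>1 -> COPY to pp5. 6 ppages; refcounts: pp0:1 pp1:1 pp2:1 pp3:1 pp4:1 pp5:1
Op 7: write(P1, v0, 112). refcount(pp0)=1 -> write in place. 6 ppages; refcounts: pp0:1 pp1:1 pp2:1 pp3:1 pp4:1 pp5:1
Op 8: write(P0, v1, 161). refcount(pp4)=1 -> write in place. 6 ppages; refcounts: pp0:1 pp1:1 pp2:1 pp3:1 pp4:1 pp5:1
Op 9: write(P0, v1, 149). refcount(pp4)=1 -> write in place. 6 ppages; refcounts: pp0:1 pp1:1 pp2:1 pp3:1 pp4:1 pp5:1
Op 10: fork(P1) -> P2. 6 ppages; refcounts: pp0:2 pp1:2 pp2:1 pp3:1 pp4:1 pp5:2

yes no yes yes no no no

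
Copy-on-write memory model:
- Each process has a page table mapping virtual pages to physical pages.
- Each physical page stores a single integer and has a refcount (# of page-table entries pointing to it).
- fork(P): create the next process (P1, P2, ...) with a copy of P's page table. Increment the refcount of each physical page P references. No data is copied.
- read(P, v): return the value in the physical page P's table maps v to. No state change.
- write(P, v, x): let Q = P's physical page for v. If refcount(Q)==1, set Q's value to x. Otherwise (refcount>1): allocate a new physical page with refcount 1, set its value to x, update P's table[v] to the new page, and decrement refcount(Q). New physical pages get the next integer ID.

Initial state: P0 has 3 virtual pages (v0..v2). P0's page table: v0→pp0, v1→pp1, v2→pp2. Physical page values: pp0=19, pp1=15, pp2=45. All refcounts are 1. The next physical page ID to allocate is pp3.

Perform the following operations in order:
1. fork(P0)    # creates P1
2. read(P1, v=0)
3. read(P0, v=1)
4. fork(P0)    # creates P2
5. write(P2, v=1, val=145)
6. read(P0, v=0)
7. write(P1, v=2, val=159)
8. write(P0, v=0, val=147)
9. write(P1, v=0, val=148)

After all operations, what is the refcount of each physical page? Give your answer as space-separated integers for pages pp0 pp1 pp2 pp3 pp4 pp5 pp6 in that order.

Answer: 1 2 2 1 1 1 1

Derivation:
Op 1: fork(P0) -> P1. 3 ppages; refcounts: pp0:2 pp1:2 pp2:2
Op 2: read(P1, v0) -> 19. No state change.
Op 3: read(P0, v1) -> 15. No state change.
Op 4: fork(P0) -> P2. 3 ppages; refcounts: pp0:3 pp1:3 pp2:3
Op 5: write(P2, v1, 145). refcount(pp1)=3>1 -> COPY to pp3. 4 ppages; refcounts: pp0:3 pp1:2 pp2:3 pp3:1
Op 6: read(P0, v0) -> 19. No state change.
Op 7: write(P1, v2, 159). refcount(pp2)=3>1 -> COPY to pp4. 5 ppages; refcounts: pp0:3 pp1:2 pp2:2 pp3:1 pp4:1
Op 8: write(P0, v0, 147). refcount(pp0)=3>1 -> COPY to pp5. 6 ppages; refcounts: pp0:2 pp1:2 pp2:2 pp3:1 pp4:1 pp5:1
Op 9: write(P1, v0, 148). refcount(pp0)=2>1 -> COPY to pp6. 7 ppages; refcounts: pp0:1 pp1:2 pp2:2 pp3:1 pp4:1 pp5:1 pp6:1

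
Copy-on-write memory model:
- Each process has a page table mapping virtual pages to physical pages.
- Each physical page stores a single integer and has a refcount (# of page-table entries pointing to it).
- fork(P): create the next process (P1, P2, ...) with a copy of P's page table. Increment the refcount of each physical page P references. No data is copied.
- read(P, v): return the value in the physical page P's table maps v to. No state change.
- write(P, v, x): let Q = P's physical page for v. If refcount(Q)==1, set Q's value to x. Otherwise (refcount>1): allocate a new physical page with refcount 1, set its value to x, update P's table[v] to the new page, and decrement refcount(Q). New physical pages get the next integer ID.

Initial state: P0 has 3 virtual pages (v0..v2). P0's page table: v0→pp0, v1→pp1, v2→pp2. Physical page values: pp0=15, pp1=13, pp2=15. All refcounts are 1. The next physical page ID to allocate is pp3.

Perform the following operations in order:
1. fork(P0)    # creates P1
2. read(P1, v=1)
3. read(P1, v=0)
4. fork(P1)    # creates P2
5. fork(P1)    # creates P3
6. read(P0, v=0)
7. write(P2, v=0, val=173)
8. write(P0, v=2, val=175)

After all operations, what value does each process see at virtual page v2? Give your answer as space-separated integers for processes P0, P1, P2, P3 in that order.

Answer: 175 15 15 15

Derivation:
Op 1: fork(P0) -> P1. 3 ppages; refcounts: pp0:2 pp1:2 pp2:2
Op 2: read(P1, v1) -> 13. No state change.
Op 3: read(P1, v0) -> 15. No state change.
Op 4: fork(P1) -> P2. 3 ppages; refcounts: pp0:3 pp1:3 pp2:3
Op 5: fork(P1) -> P3. 3 ppages; refcounts: pp0:4 pp1:4 pp2:4
Op 6: read(P0, v0) -> 15. No state change.
Op 7: write(P2, v0, 173). refcount(pp0)=4>1 -> COPY to pp3. 4 ppages; refcounts: pp0:3 pp1:4 pp2:4 pp3:1
Op 8: write(P0, v2, 175). refcount(pp2)=4>1 -> COPY to pp4. 5 ppages; refcounts: pp0:3 pp1:4 pp2:3 pp3:1 pp4:1
P0: v2 -> pp4 = 175
P1: v2 -> pp2 = 15
P2: v2 -> pp2 = 15
P3: v2 -> pp2 = 15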